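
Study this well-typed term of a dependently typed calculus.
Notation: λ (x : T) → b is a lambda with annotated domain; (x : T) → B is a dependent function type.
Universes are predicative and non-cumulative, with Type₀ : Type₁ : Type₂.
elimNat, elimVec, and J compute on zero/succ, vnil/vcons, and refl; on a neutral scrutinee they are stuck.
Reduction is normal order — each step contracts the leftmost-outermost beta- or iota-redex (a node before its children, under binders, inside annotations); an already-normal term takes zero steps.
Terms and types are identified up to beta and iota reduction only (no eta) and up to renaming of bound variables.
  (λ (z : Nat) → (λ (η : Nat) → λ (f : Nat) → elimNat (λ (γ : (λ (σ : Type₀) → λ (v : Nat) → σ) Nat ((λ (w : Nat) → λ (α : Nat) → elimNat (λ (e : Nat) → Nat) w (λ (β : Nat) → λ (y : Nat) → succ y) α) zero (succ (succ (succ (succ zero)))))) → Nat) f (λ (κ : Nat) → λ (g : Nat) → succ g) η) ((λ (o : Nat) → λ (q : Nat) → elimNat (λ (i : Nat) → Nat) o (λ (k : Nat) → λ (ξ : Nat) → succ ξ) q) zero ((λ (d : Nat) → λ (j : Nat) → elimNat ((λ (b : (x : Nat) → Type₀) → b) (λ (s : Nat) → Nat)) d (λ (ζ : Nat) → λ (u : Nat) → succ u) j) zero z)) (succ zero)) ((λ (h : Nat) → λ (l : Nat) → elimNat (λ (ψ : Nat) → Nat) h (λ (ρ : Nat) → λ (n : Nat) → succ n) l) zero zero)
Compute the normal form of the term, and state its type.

normal form:
  succ zero
type:
  Nat


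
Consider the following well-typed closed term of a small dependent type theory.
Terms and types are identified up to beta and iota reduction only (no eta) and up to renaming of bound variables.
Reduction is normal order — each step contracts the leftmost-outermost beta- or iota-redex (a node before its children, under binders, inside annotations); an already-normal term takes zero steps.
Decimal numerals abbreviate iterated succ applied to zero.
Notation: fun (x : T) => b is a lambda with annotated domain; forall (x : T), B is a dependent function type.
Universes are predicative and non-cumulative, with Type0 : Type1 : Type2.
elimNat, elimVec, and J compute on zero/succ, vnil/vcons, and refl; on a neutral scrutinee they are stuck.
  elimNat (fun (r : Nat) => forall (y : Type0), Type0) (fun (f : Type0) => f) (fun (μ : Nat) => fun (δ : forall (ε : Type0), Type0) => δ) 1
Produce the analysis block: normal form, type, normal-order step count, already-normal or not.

reduced normal form:
  fun (r : Type0) => r
inferred type:
  forall (r : Type0), Type0
reduction steps (normal order): 4
started in normal form: no
first contracted redex: an elimNat iota-redex


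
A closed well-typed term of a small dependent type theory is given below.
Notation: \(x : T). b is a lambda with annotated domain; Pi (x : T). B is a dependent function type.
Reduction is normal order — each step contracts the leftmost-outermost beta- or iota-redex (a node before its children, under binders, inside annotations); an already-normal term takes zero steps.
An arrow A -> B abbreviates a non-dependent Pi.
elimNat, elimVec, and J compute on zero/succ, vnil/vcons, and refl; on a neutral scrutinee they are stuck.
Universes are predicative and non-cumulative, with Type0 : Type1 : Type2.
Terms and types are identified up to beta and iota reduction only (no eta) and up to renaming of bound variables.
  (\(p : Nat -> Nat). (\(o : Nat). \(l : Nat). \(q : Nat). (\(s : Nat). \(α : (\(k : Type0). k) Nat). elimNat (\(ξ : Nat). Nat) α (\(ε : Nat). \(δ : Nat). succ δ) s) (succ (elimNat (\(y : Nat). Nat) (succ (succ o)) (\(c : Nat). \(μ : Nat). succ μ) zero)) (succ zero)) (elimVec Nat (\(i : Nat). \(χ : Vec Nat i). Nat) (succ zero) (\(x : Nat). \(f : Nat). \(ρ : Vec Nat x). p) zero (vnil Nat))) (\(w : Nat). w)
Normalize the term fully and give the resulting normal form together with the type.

resulting normal form:
  \(p : Nat). \(o : Nat). succ (succ (succ (succ (succ zero))))
the term's type:
  Nat -> Nat -> Nat
observation: 19 normal-order steps normalize the term, beginning with a beta-redex.


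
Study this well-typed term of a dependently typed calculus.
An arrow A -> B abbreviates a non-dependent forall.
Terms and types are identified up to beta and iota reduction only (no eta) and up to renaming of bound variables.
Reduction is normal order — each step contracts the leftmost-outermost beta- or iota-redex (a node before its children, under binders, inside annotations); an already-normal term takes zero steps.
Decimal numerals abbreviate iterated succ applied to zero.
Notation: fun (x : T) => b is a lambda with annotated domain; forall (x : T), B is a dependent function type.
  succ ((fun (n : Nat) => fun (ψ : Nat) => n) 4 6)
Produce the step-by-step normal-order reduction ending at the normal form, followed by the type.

normal-order reduction:
  succ ((fun (n : Nat) => fun (ψ : Nat) => n) 4 6)
  ~> succ ((fun (n : Nat) => 4) 6)
  ~> 5
the term's type:
  Nat


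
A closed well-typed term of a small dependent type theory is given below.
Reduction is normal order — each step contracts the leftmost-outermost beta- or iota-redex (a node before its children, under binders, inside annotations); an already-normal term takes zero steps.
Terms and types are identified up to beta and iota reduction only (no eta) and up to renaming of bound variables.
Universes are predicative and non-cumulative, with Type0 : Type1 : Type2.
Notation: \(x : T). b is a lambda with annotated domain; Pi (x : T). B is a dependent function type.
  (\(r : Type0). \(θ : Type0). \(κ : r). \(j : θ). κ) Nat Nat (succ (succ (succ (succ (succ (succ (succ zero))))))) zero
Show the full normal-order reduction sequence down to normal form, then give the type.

reduction (normal order):
  (\(r : Type0). \(θ : Type0). \(κ : r). \(j : θ). κ) Nat Nat (succ (succ (succ (succ (succ (succ (succ zero))))))) zero
  ~> (\(r : Type0). \(θ : Nat). \(κ : r). θ) Nat (succ (succ (succ (succ (succ (succ (succ zero))))))) zero
  ~> (\(r : Nat). \(θ : Nat). r) (succ (succ (succ (succ (succ (succ (succ zero))))))) zero
  ~> (\(r : Nat). succ (succ (succ (succ (succ (succ (succ zero))))))) zero
  ~> succ (succ (succ (succ (succ (succ (succ zero))))))
inferred type:
  Nat


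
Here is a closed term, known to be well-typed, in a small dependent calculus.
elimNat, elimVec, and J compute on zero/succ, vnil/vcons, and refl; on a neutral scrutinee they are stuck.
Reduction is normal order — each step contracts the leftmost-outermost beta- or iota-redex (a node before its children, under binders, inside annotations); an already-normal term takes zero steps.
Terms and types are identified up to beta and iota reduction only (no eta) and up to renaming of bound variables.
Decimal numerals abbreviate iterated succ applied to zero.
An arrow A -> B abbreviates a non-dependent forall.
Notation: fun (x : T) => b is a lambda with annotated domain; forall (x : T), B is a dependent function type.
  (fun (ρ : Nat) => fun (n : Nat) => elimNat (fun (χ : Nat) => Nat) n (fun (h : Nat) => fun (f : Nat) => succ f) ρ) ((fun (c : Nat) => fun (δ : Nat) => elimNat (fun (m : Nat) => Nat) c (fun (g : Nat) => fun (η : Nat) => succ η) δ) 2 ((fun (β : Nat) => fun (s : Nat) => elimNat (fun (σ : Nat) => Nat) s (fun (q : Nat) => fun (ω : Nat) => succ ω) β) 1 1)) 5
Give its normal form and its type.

reduced normal form:
  9
type:
  Nat


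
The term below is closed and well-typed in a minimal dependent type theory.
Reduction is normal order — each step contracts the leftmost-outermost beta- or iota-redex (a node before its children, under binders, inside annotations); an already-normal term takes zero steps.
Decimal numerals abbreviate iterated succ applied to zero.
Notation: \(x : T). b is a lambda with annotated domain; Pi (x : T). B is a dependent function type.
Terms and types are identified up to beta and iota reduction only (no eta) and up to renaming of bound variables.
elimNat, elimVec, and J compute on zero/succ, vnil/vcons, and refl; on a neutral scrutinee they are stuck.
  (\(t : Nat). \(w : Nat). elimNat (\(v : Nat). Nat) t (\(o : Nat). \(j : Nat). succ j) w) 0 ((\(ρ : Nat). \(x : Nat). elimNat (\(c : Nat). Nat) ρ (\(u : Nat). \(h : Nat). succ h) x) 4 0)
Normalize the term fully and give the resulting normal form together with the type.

resulting normal form:
  4
inferred type:
  Nat
observation: reduction starts at a beta-redex, and 18 normal-order steps reach the normal form.


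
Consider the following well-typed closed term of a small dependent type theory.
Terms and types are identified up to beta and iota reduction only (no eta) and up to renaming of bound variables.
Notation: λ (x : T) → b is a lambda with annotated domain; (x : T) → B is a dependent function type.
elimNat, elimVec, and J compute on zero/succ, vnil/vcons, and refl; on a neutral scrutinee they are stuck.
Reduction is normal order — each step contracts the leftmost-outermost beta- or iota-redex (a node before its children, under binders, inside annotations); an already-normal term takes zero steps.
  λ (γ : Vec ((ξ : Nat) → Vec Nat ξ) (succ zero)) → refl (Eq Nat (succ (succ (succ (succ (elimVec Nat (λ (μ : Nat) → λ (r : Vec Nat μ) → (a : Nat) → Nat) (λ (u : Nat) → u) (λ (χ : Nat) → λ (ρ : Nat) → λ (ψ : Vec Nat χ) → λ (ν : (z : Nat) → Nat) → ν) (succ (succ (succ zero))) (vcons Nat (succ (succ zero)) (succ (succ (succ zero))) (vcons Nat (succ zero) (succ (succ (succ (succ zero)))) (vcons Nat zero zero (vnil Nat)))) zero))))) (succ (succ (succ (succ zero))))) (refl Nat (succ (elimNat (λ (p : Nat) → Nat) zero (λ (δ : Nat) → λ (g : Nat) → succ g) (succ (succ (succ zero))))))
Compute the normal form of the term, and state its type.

reduced normal form:
  λ (γ : Vec ((ξ : Nat) → Vec Nat ξ) (succ zero)) → refl (Eq Nat (succ (succ (succ (succ zero)))) (succ (succ (succ (succ zero))))) (refl Nat (succ (succ (succ (succ zero)))))
type:
  (γ : Vec ((ξ : Nat) → Vec Nat ξ) (succ zero)) → Eq (Eq Nat (succ (succ (succ (succ zero)))) (succ (succ (succ (succ zero))))) (refl Nat (succ (succ (succ (succ zero))))) (refl Nat (succ (succ (succ (succ zero)))))
observation: the leftmost-outermost redex is an elimVec iota-redex, and normalization takes 27 steps.


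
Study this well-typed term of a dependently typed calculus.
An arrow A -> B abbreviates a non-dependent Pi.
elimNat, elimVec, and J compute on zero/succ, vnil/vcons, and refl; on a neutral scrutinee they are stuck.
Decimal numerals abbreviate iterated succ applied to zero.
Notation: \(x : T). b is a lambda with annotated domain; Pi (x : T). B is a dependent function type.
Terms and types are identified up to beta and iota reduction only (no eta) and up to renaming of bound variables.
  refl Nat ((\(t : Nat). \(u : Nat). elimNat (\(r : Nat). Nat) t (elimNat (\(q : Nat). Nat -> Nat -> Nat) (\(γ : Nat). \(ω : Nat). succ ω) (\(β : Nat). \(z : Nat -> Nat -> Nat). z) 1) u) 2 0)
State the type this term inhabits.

inferred type:
  Eq Nat 2 2


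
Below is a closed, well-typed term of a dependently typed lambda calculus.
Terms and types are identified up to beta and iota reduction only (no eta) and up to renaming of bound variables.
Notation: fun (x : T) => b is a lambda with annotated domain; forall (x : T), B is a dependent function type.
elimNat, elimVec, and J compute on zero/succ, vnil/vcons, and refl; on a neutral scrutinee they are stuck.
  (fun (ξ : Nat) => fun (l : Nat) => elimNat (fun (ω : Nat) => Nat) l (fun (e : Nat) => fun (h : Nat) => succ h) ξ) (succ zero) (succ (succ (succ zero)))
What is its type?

type:
  Nat


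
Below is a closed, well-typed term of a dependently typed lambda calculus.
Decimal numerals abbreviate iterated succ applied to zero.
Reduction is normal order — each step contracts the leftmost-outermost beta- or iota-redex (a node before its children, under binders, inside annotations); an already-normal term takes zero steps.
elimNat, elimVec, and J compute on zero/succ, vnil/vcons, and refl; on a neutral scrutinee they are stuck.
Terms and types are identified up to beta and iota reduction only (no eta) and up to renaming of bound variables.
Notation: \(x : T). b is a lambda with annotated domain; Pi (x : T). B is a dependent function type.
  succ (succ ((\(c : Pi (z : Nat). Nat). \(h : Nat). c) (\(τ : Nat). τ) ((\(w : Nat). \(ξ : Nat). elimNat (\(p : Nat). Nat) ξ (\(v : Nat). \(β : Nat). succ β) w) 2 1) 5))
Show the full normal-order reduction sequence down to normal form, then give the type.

reduction (normal order):
  succ (succ ((\(c : Pi (z : Nat). Nat). \(h : Nat). c) (\(τ : Nat). τ) ((\(w : Nat). \(ξ : Nat). elimNat (\(p : Nat). Nat) ξ (\(v : Nat). \(β : Nat). succ β) w) 2 1) 5))
  ~> succ (succ ((\(c : Nat). \(z : Nat). z) ((\(h : Nat). \(τ : Nat). elimNat (\(w : Nat). Nat) τ (\(ξ : Nat). \(p : Nat). succ p) h) 2 1) 5))
  ~> succ (succ ((\(c : Nat). c) 5))
  ~> 7
the term's type:
  Nat


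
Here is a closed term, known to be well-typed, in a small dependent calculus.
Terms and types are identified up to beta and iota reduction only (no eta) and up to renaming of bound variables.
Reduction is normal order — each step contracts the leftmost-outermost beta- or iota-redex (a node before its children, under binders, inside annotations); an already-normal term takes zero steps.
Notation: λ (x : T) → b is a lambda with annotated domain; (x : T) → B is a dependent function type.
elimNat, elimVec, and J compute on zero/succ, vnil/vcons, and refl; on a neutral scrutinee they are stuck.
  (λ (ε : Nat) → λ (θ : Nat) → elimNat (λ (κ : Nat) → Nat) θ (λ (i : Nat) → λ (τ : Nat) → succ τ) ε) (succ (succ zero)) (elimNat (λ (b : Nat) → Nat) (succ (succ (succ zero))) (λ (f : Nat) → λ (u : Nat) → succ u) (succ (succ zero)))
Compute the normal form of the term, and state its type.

resulting normal form:
  succ (succ (succ (succ (succ (succ (succ zero))))))
the term's type:
  Nat


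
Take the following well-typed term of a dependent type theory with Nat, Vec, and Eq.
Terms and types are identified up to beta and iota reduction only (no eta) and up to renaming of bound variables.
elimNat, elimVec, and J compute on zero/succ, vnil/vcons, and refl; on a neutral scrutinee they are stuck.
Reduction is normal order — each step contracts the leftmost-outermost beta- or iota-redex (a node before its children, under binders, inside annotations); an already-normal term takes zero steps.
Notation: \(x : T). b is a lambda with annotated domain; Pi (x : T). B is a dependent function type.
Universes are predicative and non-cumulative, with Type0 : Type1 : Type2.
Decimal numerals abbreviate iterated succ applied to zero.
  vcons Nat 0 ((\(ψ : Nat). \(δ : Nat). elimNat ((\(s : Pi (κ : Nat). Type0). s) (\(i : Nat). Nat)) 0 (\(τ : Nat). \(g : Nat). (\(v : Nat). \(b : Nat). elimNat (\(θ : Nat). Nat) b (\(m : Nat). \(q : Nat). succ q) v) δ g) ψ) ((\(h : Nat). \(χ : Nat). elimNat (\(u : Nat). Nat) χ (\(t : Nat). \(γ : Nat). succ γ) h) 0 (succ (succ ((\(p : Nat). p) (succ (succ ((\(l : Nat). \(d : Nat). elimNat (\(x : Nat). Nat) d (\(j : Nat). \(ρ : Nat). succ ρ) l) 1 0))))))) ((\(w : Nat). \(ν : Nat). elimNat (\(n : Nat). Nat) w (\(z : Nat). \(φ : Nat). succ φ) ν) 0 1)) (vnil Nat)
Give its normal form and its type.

resulting normal form:
  vcons Nat 0 5 (vnil Nat)
type:
  Vec Nat 1
observation: normalization takes exactly 41 steps under the normal-order strategy.


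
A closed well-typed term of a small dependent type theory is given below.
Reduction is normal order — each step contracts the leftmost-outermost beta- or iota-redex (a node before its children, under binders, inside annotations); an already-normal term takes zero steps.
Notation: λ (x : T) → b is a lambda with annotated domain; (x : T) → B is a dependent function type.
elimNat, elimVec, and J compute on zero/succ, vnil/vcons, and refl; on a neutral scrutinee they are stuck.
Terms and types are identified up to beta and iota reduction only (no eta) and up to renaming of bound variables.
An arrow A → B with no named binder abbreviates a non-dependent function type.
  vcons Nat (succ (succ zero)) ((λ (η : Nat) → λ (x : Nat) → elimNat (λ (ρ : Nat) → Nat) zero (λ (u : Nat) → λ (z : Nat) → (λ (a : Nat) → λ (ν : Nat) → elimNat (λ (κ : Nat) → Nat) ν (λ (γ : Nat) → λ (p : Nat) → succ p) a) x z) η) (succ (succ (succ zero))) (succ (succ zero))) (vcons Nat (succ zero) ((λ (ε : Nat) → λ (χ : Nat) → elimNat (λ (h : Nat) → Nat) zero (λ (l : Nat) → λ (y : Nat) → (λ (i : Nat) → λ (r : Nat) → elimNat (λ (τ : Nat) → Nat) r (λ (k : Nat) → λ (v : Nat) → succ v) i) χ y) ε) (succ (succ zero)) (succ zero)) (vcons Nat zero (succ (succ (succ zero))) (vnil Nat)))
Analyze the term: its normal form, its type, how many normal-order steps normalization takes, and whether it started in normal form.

resulting normal form:
  vcons Nat (succ (succ zero)) (succ (succ (succ (succ (succ (succ zero)))))) (vcons Nat (succ zero) (succ (succ zero)) (vcons Nat zero (succ (succ (succ zero))) (vnil Nat)))
the term's type:
  Vec Nat (succ (succ (succ zero)))
normal-order step count: 60
term was already normal: no
first contracted redex: a beta-redex


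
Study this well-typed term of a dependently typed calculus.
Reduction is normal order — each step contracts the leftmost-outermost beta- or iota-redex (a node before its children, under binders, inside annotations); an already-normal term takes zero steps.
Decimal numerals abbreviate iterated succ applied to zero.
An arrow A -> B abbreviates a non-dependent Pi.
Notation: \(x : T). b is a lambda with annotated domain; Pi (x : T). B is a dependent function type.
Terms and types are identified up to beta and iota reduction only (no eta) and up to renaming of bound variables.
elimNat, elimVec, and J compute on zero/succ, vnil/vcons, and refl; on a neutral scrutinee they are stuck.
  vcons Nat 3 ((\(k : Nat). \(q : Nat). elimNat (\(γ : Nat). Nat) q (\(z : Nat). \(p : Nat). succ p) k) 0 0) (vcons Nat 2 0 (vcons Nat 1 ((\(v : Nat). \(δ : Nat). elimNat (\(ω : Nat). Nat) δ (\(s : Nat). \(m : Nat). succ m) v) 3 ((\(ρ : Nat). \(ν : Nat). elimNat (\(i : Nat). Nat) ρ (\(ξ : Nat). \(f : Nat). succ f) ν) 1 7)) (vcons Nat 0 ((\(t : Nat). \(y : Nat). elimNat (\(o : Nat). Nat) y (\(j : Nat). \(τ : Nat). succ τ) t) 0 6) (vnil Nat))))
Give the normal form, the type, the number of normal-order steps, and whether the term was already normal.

resulting normal form:
  vcons Nat 3 0 (vcons Nat 2 0 (vcons Nat 1 11 (vcons Nat 0 6 (vnil Nat))))
the term's type:
  Vec Nat 4
reduction steps (normal order): 42
term was already normal: no
first contracted redex: a beta-redex


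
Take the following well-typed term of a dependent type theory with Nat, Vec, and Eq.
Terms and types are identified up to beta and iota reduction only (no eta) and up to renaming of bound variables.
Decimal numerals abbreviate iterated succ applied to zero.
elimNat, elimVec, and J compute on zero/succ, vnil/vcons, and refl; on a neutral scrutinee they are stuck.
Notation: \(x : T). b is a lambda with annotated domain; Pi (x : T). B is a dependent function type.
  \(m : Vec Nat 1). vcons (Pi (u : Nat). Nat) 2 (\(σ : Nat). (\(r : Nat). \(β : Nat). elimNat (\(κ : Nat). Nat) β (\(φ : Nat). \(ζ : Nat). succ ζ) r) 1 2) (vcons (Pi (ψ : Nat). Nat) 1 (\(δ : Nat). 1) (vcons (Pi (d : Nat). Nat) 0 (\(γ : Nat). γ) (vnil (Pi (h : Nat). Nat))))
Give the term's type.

the term's type:
  Pi (m : Vec Nat 1). Vec (Pi (u : Nat). Nat) 3


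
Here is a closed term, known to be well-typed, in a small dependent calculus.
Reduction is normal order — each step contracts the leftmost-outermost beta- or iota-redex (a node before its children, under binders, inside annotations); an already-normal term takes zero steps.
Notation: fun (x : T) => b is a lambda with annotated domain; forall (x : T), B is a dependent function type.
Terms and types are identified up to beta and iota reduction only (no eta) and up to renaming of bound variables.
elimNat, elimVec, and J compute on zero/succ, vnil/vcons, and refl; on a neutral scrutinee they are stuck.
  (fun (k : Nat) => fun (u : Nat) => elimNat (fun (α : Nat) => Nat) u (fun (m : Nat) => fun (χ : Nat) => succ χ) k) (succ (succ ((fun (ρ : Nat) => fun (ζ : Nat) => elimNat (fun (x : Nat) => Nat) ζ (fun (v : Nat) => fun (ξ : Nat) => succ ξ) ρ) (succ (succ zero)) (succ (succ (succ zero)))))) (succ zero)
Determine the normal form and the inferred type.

normal form:
  succ (succ (succ (succ (succ (succ (succ (succ zero)))))))
inferred type:
  Nat


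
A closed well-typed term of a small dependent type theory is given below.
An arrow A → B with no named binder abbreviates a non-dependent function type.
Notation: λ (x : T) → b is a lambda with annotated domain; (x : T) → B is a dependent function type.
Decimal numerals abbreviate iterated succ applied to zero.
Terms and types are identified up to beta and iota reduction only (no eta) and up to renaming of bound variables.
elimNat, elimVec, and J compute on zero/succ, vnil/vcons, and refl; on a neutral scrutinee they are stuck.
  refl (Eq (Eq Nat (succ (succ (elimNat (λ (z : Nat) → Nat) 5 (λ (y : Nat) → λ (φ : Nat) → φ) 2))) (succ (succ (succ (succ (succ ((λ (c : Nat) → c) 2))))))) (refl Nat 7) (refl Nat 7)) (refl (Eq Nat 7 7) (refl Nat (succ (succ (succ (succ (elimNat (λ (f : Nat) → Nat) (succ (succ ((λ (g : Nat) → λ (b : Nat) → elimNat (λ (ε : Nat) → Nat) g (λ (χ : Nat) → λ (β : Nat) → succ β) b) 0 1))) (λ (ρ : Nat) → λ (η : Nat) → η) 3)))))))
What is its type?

type:
  Eq (Eq (Eq Nat 7 7) (refl Nat 7) (refl Nat 7)) (refl (Eq Nat 7 7) (refl Nat 7)) (refl (Eq Nat 7 7) (refl Nat 7))


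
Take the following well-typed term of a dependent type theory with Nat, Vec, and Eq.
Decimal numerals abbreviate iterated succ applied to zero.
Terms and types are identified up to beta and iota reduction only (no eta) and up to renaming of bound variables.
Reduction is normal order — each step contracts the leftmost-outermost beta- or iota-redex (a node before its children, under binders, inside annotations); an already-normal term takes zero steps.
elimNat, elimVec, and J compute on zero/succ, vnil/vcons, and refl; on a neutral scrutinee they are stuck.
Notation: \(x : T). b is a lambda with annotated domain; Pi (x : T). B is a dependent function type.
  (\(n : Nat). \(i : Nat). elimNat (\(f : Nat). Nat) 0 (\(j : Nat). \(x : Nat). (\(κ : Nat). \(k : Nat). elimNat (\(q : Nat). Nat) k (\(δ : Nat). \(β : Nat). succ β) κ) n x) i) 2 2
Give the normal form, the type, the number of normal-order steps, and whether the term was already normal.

reduced normal form:
  4
the term's type:
  Nat
reduction steps (normal order): 27
term was already normal: no
first contracted redex: a beta-redex


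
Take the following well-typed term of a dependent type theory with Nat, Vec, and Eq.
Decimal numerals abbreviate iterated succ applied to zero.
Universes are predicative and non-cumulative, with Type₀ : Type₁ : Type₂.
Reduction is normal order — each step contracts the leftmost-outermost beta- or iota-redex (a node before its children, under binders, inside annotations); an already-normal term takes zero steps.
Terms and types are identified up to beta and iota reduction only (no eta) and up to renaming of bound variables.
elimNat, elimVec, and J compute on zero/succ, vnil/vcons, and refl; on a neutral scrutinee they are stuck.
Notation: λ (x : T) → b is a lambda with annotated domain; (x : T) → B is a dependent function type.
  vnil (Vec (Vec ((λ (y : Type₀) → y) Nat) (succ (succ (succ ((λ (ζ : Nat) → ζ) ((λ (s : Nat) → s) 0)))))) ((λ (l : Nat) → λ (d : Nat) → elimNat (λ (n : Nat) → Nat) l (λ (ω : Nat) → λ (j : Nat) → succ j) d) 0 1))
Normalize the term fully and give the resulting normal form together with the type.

normal form:
  vnil (Vec (Vec Nat 3) 1)
inferred type:
  Vec (Vec (Vec Nat 3) 1) 0


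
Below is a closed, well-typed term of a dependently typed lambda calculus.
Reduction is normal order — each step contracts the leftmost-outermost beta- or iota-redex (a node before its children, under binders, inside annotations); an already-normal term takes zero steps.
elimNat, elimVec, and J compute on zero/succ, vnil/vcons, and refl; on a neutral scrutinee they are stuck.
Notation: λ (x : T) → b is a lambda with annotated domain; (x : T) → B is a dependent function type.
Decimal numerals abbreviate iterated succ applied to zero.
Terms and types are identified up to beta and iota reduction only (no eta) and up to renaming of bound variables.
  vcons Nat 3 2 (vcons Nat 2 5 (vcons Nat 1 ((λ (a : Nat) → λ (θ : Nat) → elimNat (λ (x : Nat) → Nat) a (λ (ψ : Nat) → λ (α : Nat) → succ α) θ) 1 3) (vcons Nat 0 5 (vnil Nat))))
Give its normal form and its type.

normal form:
  vcons Nat 3 2 (vcons Nat 2 5 (vcons Nat 1 4 (vcons Nat 0 5 (vnil Nat))))
inferred type:
  Vec Nat 4
observation: the term reaches its normal form after 12 normal-order steps.


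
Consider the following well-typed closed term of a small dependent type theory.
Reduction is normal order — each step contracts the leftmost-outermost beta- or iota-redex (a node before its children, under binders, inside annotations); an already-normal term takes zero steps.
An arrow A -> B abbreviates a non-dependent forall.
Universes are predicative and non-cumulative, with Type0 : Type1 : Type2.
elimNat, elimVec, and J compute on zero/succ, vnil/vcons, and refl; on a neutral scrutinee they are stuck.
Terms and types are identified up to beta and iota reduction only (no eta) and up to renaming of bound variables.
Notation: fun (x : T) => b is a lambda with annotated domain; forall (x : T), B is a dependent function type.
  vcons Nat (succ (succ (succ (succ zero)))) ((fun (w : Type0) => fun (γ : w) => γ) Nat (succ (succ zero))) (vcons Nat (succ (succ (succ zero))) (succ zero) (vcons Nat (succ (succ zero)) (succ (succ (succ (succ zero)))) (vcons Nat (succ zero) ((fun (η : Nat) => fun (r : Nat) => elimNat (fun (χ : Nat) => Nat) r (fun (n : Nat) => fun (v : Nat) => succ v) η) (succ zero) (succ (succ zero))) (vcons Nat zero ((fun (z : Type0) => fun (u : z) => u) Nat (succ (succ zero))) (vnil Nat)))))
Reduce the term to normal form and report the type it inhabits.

reduced normal form:
  vcons Nat (succ (succ (succ (succ zero)))) (succ (succ zero)) (vcons Nat (succ (succ (succ zero))) (succ zero) (vcons Nat (succ (succ zero)) (succ (succ (succ (succ zero)))) (vcons Nat (succ zero) (succ (succ (succ zero))) (vcons Nat zero (succ (succ zero)) (vnil Nat)))))
inferred type:
  Vec Nat (succ (succ (succ (succ (succ zero)))))
observation: contracting a beta-redex first, the term normalizes in 10 steps.


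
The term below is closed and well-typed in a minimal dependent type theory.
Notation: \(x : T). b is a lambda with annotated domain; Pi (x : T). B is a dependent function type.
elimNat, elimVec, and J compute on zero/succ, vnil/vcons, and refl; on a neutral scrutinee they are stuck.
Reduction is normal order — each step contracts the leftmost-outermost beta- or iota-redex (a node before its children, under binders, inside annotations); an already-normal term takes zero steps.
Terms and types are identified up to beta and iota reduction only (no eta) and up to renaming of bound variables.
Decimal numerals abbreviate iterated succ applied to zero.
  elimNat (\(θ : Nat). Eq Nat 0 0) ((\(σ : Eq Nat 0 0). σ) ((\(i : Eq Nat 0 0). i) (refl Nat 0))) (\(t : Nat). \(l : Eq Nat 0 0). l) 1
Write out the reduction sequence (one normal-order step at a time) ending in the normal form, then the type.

normal-order reduction sequence:
  elimNat (\(θ : Nat). Eq Nat 0 0) ((\(σ : Eq Nat 0 0). σ) ((\(i : Eq Nat 0 0). i) (refl Nat 0))) (\(t : Nat). \(l : Eq Nat 0 0). l) 1
  ~> (\(θ : Nat). \(σ : Eq Nat 0 0). σ) 0 (elimNat (\(i : Nat). Eq Nat 0 0) ((\(t : Eq Nat 0 0). t) ((\(l : Eq Nat 0 0). l) (refl Nat 0))) (\(α : Nat). \(μ : Eq Nat 0 0). μ) 0)
  ~> (\(θ : Eq Nat 0 0). θ) (elimNat (\(σ : Nat). Eq Nat 0 0) ((\(i : Eq Nat 0 0). i) ((\(t : Eq Nat 0 0). t) (refl Nat 0))) (\(l : Nat). \(α : Eq Nat 0 0). α) 0)
  ~> elimNat (\(θ : Nat). Eq Nat 0 0) ((\(σ : Eq Nat 0 0). σ) ((\(i : Eq Nat 0 0). i) (refl Nat 0))) (\(t : Nat). \(l : Eq Nat 0 0). l) 0
  ~> (\(θ : Eq Nat 0 0). θ) ((\(σ : Eq Nat 0 0). σ) (refl Nat 0))
  ~> (\(θ : Eq Nat 0 0). θ) (refl Nat 0)
  ~> refl Nat 0
type:
  Eq Nat 0 0


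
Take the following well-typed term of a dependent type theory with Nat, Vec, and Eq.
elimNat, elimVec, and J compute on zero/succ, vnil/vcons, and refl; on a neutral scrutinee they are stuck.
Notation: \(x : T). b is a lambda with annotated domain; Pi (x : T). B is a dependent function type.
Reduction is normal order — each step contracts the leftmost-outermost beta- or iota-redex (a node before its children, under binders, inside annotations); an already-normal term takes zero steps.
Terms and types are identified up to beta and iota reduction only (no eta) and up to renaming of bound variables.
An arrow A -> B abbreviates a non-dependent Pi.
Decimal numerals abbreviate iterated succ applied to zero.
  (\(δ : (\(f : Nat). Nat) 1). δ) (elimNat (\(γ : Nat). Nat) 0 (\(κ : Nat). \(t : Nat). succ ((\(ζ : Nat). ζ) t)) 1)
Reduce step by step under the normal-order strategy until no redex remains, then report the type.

reduction (normal order):
  (\(δ : (\(f : Nat). Nat) 1). δ) (elimNat (\(γ : Nat). Nat) 0 (\(κ : Nat). \(t : Nat). succ ((\(ζ : Nat). ζ) t)) 1)
  ~> elimNat (\(δ : Nat). Nat) 0 (\(f : Nat). \(γ : Nat). succ ((\(κ : Nat). κ) γ)) 1
  ~> (\(δ : Nat). \(f : Nat). succ ((\(γ : Nat). γ) f)) 0 (elimNat (\(κ : Nat). Nat) 0 (\(t : Nat). \(ζ : Nat). succ ((\(ω : Nat). ω) ζ)) 0)
  ~> (\(δ : Nat). succ ((\(f : Nat). f) δ)) (elimNat (\(γ : Nat). Nat) 0 (\(κ : Nat). \(t : Nat). succ ((\(ζ : Nat). ζ) t)) 0)
  ~> succ ((\(δ : Nat). δ) (elimNat (\(f : Nat). Nat) 0 (\(γ : Nat). \(κ : Nat). succ ((\(t : Nat). t) κ)) 0))
  ~> succ (elimNat (\(δ : Nat). Nat) 0 (\(f : Nat). \(γ : Nat). succ ((\(κ : Nat). κ) γ)) 0)
  ~> 1
type:
  Nat


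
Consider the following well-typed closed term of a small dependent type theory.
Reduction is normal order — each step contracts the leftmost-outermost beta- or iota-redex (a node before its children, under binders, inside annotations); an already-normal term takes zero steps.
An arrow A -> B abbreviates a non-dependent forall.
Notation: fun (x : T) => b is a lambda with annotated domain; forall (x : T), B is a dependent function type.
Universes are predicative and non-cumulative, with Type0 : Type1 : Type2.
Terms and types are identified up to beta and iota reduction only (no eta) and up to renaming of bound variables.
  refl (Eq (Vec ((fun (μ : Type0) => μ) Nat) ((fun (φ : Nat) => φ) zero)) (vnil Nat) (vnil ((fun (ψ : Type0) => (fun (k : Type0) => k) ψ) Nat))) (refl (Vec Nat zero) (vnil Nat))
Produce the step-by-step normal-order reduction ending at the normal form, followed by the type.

normal-order reduction:
  refl (Eq (Vec ((fun (μ : Type0) => μ) Nat) ((fun (φ : Nat) => φ) zero)) (vnil Nat) (vnil ((fun (ψ : Type0) => (fun (k : Type0) => k) ψ) Nat))) (refl (Vec Nat zero) (vnil Nat))
  ~> refl (Eq (Vec Nat ((fun (μ : Nat) => μ) zero)) (vnil Nat) (vnil ((fun (φ : Type0) => (fun (ψ : Type0) => ψ) φ) Nat))) (refl (Vec Nat zero) (vnil Nat))
  ~> refl (Eq (Vec Nat zero) (vnil Nat) (vnil ((fun (μ : Type0) => (fun (φ : Type0) => φ) μ) Nat))) (refl (Vec Nat zero) (vnil Nat))
  ~> refl (Eq (Vec Nat zero) (vnil Nat) (vnil ((fun (μ : Type0) => μ) Nat))) (refl (Vec Nat zero) (vnil Nat))
  ~> refl (Eq (Vec Nat zero) (vnil Nat) (vnil Nat)) (refl (Vec Nat zero) (vnil Nat))
type:
  Eq (Eq (Vec Nat zero) (vnil Nat) (vnil Nat)) (refl (Vec Nat zero) (vnil Nat)) (refl (Vec Nat zero) (vnil Nat))


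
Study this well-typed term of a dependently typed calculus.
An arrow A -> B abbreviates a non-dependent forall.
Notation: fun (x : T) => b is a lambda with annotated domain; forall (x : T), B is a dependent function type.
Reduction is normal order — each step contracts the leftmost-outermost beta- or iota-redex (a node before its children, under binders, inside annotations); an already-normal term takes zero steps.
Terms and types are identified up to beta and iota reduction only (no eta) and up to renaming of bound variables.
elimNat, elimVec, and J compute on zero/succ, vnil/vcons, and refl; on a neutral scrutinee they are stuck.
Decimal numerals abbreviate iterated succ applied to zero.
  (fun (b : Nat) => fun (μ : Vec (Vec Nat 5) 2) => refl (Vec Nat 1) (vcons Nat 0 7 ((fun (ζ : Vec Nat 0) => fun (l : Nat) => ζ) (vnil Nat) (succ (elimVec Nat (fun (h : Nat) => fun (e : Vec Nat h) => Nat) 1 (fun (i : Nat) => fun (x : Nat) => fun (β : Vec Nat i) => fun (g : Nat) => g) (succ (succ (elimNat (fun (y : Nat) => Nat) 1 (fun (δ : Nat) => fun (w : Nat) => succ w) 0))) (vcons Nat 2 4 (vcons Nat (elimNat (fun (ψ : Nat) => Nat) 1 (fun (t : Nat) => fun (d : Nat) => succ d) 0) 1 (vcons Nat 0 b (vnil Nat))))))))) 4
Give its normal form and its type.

resulting normal form:
  fun (b : Vec (Vec Nat 5) 2) => refl (Vec Nat 1) (vcons Nat 0 7 (vnil Nat))
inferred type:
  Vec (Vec Nat 5) 2 -> Eq (Vec Nat 1) (vcons Nat 0 7 (vnil Nat)) (vcons Nat 0 7 (vnil Nat))


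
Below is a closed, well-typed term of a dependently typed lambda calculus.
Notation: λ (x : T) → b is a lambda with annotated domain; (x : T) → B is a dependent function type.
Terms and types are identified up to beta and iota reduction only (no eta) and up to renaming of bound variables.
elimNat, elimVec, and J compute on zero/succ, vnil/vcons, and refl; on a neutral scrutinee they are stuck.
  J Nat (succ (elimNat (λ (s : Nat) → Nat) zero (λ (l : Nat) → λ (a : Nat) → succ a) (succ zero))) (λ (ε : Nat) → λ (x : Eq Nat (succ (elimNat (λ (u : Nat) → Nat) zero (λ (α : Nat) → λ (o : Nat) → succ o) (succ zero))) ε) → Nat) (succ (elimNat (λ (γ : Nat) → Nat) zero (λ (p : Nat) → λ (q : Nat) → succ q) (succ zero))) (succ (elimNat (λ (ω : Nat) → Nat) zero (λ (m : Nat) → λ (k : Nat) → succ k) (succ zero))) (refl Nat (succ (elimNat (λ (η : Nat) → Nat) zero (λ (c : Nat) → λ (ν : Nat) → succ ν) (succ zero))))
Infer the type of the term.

inferred type:
  Nat


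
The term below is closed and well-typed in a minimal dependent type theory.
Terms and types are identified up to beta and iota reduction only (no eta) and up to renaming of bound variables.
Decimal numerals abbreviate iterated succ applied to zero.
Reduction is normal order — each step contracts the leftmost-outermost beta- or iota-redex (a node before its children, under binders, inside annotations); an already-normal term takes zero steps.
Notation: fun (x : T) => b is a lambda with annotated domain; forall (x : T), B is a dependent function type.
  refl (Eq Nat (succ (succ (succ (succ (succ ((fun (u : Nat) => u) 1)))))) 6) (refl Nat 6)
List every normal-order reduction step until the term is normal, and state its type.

normal-order reduction sequence:
  refl (Eq Nat (succ (succ (succ (succ (succ ((fun (u : Nat) => u) 1)))))) 6) (refl Nat 6)
  ~> refl (Eq Nat 6 6) (refl Nat 6)
type:
  Eq (Eq Nat 6 6) (refl Nat 6) (refl Nat 6)


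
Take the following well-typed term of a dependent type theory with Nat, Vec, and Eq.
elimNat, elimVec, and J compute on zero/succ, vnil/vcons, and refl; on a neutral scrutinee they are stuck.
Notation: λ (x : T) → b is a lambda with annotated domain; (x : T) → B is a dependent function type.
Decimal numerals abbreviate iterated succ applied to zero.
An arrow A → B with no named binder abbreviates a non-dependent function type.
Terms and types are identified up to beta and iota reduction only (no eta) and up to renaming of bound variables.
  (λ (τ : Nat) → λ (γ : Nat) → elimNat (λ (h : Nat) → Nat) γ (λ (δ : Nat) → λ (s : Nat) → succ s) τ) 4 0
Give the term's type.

inferred type:
  Nat


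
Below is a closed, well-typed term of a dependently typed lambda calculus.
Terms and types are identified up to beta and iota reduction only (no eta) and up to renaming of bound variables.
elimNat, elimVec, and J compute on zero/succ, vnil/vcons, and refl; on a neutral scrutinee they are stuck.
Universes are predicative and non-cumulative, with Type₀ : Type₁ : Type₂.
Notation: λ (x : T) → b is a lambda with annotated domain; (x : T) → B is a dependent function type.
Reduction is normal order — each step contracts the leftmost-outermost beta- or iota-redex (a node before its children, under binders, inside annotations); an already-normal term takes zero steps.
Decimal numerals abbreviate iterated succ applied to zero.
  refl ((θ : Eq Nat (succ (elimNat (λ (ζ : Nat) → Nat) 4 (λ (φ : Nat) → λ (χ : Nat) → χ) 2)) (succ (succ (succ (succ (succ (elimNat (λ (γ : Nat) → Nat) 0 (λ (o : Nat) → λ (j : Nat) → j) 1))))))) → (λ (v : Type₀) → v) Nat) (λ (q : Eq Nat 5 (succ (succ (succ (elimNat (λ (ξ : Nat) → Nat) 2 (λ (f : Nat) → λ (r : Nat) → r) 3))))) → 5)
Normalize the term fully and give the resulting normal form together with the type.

normal form:
  refl ((θ : Eq Nat 5 5) → Nat) (λ (ζ : Eq Nat 5 5) → 5)
type:
  Eq ((θ : Eq Nat 5 5) → Nat) (λ (ζ : Eq Nat 5 5) → 5) (λ (φ : Eq Nat 5 5) → 5)
observation: 22 normal-order steps separate the term from its normal form.


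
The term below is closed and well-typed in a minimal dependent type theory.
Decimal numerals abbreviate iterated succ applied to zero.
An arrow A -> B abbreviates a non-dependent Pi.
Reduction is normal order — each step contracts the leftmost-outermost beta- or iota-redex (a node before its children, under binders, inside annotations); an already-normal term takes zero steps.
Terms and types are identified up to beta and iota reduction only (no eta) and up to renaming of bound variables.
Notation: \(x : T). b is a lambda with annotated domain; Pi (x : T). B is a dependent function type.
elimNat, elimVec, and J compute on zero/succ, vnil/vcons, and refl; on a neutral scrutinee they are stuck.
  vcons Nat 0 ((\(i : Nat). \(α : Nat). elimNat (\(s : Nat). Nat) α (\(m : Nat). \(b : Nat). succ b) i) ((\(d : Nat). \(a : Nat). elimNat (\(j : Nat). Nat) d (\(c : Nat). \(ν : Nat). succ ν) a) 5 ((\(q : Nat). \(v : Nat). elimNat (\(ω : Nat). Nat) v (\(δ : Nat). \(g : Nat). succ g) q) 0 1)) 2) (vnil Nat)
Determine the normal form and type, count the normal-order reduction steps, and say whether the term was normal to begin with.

reduced normal form:
  vcons Nat 0 8 (vnil Nat)
the term's type:
  Vec Nat 1
normal-order step count: 30
already normal: no
first contracted redex: a beta-redex


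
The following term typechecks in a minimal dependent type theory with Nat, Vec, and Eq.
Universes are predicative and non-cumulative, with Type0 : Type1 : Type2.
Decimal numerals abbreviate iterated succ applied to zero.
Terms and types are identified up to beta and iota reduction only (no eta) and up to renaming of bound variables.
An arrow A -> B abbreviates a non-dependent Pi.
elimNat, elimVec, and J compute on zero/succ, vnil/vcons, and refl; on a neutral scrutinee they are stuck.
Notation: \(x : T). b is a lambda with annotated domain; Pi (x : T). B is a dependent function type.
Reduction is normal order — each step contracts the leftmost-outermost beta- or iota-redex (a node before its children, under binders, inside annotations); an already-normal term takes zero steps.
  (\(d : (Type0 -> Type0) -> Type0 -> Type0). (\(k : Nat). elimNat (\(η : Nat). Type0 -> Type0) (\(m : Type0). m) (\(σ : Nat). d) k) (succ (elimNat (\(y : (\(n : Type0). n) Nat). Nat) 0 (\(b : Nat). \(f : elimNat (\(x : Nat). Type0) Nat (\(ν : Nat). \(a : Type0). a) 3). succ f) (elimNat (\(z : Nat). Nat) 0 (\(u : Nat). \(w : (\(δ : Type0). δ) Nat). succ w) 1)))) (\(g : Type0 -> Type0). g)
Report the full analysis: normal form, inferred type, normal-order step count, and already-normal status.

reduced normal form:
  \(d : Type0). d
inferred type:
  Type0 -> Type0
steps to reach normal form (normal order): 28
started in normal form: no
first contracted redex: a beta-redex
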